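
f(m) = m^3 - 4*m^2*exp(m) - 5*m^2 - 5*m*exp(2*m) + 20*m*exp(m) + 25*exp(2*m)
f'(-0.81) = 23.98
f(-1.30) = -17.24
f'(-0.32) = 40.36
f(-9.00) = -1134.06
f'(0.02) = 67.08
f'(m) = -4*m^2*exp(m) + 3*m^2 - 10*m*exp(2*m) + 12*m*exp(m) - 10*m + 45*exp(2*m) + 20*exp(m)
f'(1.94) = 1427.97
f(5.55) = -185094.62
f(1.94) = 894.61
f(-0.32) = 8.54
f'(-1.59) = 24.14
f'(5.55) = -704177.74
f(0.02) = 26.32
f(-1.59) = -23.84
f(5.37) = -87104.17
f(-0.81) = -6.44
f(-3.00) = -76.68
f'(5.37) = -408252.74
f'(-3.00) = 54.60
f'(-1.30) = 21.73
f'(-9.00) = 332.95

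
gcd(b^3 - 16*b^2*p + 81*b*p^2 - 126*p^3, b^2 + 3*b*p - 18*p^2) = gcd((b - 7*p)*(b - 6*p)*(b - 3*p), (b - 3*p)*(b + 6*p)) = -b + 3*p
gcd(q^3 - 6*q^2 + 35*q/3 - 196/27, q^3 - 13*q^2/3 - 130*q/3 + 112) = q - 7/3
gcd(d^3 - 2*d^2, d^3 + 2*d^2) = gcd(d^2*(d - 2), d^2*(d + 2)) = d^2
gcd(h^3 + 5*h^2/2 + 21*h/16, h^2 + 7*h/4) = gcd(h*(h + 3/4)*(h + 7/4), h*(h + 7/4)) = h^2 + 7*h/4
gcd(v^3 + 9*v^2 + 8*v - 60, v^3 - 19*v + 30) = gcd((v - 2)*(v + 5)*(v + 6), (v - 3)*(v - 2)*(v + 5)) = v^2 + 3*v - 10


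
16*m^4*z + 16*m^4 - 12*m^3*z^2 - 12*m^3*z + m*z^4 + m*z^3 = (-2*m + z)^2*(4*m + z)*(m*z + m)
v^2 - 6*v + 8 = (v - 4)*(v - 2)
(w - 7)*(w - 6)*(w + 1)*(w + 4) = w^4 - 8*w^3 - 19*w^2 + 158*w + 168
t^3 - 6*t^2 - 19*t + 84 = (t - 7)*(t - 3)*(t + 4)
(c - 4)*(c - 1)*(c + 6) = c^3 + c^2 - 26*c + 24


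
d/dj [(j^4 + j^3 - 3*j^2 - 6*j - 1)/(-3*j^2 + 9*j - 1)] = (-6*j^5 + 24*j^4 + 14*j^3 - 48*j^2 + 15)/(9*j^4 - 54*j^3 + 87*j^2 - 18*j + 1)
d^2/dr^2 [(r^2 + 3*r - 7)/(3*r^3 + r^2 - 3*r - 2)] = 2*(9*r^6 + 81*r^5 - 324*r^4 - 93*r^3 + 282*r^2 - 45*r - 91)/(27*r^9 + 27*r^8 - 72*r^7 - 107*r^6 + 36*r^5 + 129*r^4 + 45*r^3 - 42*r^2 - 36*r - 8)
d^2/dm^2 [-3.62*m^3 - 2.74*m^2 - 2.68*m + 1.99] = -21.72*m - 5.48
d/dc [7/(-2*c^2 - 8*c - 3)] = 28*(c + 2)/(2*c^2 + 8*c + 3)^2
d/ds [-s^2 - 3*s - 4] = -2*s - 3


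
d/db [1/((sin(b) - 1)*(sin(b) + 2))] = -(sin(2*b) + cos(b))/((sin(b) - 1)^2*(sin(b) + 2)^2)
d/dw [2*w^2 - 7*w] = 4*w - 7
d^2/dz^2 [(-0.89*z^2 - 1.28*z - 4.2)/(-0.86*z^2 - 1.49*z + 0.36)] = (-8.88178419700125e-16*z^4 - 0.387516000000002*z^3 + 20.291184*z^2 + 34.669008*z + 22.853352)/(0.636056*z^6 + 3.306012*z^5 + 4.92909*z^4 + 0.540125*z^3 - 2.06334*z^2 + 0.579312*z - 0.046656)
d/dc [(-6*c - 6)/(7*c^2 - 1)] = 6*(-7*c^2 + 14*c*(c + 1) + 1)/(7*c^2 - 1)^2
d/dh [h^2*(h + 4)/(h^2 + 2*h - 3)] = h*(h^3 + 4*h^2 - h - 24)/(h^4 + 4*h^3 - 2*h^2 - 12*h + 9)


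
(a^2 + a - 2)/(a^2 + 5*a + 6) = (a - 1)/(a + 3)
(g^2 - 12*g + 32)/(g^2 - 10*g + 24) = (g - 8)/(g - 6)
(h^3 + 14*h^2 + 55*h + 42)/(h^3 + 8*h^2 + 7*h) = (h + 6)/h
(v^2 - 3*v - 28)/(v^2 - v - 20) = (v - 7)/(v - 5)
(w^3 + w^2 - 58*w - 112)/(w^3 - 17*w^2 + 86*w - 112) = (w^2 + 9*w + 14)/(w^2 - 9*w + 14)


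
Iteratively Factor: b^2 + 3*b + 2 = (b + 1)*(b + 2)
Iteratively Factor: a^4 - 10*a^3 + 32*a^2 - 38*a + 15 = (a - 1)*(a^3 - 9*a^2 + 23*a - 15) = (a - 1)^2*(a^2 - 8*a + 15) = (a - 5)*(a - 1)^2*(a - 3)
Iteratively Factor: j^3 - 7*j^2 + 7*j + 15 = (j + 1)*(j^2 - 8*j + 15) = (j - 5)*(j + 1)*(j - 3)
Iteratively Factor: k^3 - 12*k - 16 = (k - 4)*(k^2 + 4*k + 4) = (k - 4)*(k + 2)*(k + 2)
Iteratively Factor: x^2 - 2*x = (x)*(x - 2)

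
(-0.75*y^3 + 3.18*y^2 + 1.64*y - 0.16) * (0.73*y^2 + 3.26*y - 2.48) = -0.5475*y^5 - 0.1236*y^4 + 13.424*y^3 - 2.6568*y^2 - 4.5888*y + 0.3968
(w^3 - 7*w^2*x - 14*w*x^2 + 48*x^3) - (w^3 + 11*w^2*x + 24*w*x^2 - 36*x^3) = -18*w^2*x - 38*w*x^2 + 84*x^3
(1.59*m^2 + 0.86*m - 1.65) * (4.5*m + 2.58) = 7.155*m^3 + 7.9722*m^2 - 5.2062*m - 4.257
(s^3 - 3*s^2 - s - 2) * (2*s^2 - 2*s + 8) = 2*s^5 - 8*s^4 + 12*s^3 - 26*s^2 - 4*s - 16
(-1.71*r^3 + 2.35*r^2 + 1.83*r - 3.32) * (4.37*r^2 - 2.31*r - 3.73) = -7.4727*r^5 + 14.2196*r^4 + 8.9469*r^3 - 27.5012*r^2 + 0.8433*r + 12.3836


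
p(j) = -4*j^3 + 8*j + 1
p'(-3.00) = -100.00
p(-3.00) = 85.00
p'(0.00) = 8.00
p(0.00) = 1.00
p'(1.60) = -22.72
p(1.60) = -2.58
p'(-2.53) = -68.81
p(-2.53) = 45.54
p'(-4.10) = -193.72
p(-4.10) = 243.88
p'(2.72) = -80.78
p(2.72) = -57.73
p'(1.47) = -17.93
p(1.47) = 0.05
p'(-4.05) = -188.83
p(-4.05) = 234.32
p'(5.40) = -341.92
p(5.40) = -585.66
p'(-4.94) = -284.84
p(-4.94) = 443.70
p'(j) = 8 - 12*j^2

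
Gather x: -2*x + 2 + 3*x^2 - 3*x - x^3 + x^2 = -x^3 + 4*x^2 - 5*x + 2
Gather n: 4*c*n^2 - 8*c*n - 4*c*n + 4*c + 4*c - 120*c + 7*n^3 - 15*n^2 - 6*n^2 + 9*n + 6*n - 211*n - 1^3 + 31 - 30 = -112*c + 7*n^3 + n^2*(4*c - 21) + n*(-12*c - 196)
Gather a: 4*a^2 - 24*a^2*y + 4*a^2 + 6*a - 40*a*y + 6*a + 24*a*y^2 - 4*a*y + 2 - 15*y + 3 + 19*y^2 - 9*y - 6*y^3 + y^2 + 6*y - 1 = a^2*(8 - 24*y) + a*(24*y^2 - 44*y + 12) - 6*y^3 + 20*y^2 - 18*y + 4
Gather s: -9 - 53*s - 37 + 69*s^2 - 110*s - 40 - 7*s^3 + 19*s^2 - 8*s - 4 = -7*s^3 + 88*s^2 - 171*s - 90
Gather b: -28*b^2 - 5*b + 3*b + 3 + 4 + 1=-28*b^2 - 2*b + 8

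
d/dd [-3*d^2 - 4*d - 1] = -6*d - 4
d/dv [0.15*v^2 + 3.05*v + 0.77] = 0.3*v + 3.05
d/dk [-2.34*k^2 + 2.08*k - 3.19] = 2.08 - 4.68*k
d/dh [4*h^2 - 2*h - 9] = 8*h - 2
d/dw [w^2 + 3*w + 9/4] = 2*w + 3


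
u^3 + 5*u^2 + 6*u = u*(u + 2)*(u + 3)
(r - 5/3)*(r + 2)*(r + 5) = r^3 + 16*r^2/3 - 5*r/3 - 50/3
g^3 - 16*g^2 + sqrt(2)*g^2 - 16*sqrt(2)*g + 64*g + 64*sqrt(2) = (g - 8)^2*(g + sqrt(2))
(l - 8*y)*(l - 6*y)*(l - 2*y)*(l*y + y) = l^4*y - 16*l^3*y^2 + l^3*y + 76*l^2*y^3 - 16*l^2*y^2 - 96*l*y^4 + 76*l*y^3 - 96*y^4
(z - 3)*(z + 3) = z^2 - 9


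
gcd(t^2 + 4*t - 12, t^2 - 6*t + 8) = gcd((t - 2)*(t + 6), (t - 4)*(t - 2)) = t - 2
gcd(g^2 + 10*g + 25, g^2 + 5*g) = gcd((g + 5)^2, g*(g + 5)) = g + 5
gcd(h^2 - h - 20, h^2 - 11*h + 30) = h - 5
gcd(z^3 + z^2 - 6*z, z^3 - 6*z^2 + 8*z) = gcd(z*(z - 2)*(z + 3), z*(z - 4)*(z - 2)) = z^2 - 2*z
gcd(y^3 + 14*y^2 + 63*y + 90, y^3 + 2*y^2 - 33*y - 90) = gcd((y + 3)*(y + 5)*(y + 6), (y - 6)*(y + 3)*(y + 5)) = y^2 + 8*y + 15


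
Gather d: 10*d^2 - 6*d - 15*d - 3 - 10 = 10*d^2 - 21*d - 13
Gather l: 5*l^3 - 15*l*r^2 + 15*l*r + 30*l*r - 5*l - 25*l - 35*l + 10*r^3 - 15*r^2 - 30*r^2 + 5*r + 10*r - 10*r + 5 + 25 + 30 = 5*l^3 + l*(-15*r^2 + 45*r - 65) + 10*r^3 - 45*r^2 + 5*r + 60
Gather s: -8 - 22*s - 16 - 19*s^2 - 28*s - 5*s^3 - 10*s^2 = -5*s^3 - 29*s^2 - 50*s - 24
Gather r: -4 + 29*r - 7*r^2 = -7*r^2 + 29*r - 4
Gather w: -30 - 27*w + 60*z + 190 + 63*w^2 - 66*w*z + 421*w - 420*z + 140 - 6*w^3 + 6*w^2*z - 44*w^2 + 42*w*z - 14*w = -6*w^3 + w^2*(6*z + 19) + w*(380 - 24*z) - 360*z + 300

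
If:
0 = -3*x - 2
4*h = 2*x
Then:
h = -1/3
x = -2/3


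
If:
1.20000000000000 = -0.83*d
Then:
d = -1.45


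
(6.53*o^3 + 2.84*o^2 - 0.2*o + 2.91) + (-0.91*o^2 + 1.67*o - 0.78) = 6.53*o^3 + 1.93*o^2 + 1.47*o + 2.13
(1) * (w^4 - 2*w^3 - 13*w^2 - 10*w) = w^4 - 2*w^3 - 13*w^2 - 10*w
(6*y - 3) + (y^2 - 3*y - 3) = y^2 + 3*y - 6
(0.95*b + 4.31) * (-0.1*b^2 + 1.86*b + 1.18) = -0.095*b^3 + 1.336*b^2 + 9.1376*b + 5.0858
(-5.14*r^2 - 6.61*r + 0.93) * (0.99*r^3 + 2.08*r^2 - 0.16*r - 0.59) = -5.0886*r^5 - 17.2351*r^4 - 12.0057*r^3 + 6.0246*r^2 + 3.7511*r - 0.5487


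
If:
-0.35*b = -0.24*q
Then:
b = 0.685714285714286*q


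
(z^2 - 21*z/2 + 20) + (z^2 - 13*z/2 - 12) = 2*z^2 - 17*z + 8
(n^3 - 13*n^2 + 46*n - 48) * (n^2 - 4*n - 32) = n^5 - 17*n^4 + 66*n^3 + 184*n^2 - 1280*n + 1536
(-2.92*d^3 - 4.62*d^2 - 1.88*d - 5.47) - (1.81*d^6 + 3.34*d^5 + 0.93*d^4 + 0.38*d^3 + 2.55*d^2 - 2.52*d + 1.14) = -1.81*d^6 - 3.34*d^5 - 0.93*d^4 - 3.3*d^3 - 7.17*d^2 + 0.64*d - 6.61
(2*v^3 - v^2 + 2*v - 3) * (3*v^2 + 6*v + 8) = 6*v^5 + 9*v^4 + 16*v^3 - 5*v^2 - 2*v - 24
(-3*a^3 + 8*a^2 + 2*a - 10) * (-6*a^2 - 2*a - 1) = 18*a^5 - 42*a^4 - 25*a^3 + 48*a^2 + 18*a + 10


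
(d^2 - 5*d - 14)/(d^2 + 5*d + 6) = (d - 7)/(d + 3)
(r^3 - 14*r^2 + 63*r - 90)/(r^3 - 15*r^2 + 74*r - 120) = (r - 3)/(r - 4)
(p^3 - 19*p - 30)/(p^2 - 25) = (p^2 + 5*p + 6)/(p + 5)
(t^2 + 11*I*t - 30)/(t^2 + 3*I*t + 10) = (t + 6*I)/(t - 2*I)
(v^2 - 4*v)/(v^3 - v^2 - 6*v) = (4 - v)/(-v^2 + v + 6)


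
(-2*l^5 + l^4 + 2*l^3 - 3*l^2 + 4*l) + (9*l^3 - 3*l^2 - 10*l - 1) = -2*l^5 + l^4 + 11*l^3 - 6*l^2 - 6*l - 1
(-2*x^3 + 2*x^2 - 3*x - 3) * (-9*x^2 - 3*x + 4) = 18*x^5 - 12*x^4 + 13*x^3 + 44*x^2 - 3*x - 12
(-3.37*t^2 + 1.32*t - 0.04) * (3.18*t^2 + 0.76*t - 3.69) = -10.7166*t^4 + 1.6364*t^3 + 13.3113*t^2 - 4.9012*t + 0.1476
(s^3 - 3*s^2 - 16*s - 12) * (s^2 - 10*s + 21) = s^5 - 13*s^4 + 35*s^3 + 85*s^2 - 216*s - 252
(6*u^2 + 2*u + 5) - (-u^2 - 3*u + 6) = 7*u^2 + 5*u - 1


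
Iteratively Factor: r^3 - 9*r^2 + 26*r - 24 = (r - 2)*(r^2 - 7*r + 12) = (r - 3)*(r - 2)*(r - 4)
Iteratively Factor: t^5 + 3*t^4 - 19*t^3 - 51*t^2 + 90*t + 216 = (t + 4)*(t^4 - t^3 - 15*t^2 + 9*t + 54) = (t - 3)*(t + 4)*(t^3 + 2*t^2 - 9*t - 18) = (t - 3)*(t + 2)*(t + 4)*(t^2 - 9) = (t - 3)^2*(t + 2)*(t + 4)*(t + 3)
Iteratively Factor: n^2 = (n)*(n)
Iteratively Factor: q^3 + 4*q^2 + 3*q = (q + 1)*(q^2 + 3*q) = (q + 1)*(q + 3)*(q)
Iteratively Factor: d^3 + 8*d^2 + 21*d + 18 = (d + 3)*(d^2 + 5*d + 6) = (d + 2)*(d + 3)*(d + 3)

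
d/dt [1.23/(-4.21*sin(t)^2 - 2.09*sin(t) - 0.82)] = (10.3566*sin(t) + 2.5707)*cos(t)/(4.21*sin(t)^2 + 2.09*sin(t) + 0.82)^2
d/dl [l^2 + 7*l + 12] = 2*l + 7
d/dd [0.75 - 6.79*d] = -6.79000000000000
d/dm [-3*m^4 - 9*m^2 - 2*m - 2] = -12*m^3 - 18*m - 2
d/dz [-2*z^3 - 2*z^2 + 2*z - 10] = -6*z^2 - 4*z + 2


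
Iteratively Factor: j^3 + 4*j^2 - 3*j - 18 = (j - 2)*(j^2 + 6*j + 9) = (j - 2)*(j + 3)*(j + 3)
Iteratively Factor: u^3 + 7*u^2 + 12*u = (u)*(u^2 + 7*u + 12) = u*(u + 4)*(u + 3)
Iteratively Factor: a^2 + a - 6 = (a - 2)*(a + 3)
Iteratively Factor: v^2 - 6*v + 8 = (v - 2)*(v - 4)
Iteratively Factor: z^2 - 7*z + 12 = (z - 4)*(z - 3)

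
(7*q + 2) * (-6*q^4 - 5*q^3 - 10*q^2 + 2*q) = -42*q^5 - 47*q^4 - 80*q^3 - 6*q^2 + 4*q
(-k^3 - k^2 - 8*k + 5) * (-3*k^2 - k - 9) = 3*k^5 + 4*k^4 + 34*k^3 + 2*k^2 + 67*k - 45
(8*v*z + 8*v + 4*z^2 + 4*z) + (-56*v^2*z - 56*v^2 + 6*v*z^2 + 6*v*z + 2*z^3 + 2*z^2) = -56*v^2*z - 56*v^2 + 6*v*z^2 + 14*v*z + 8*v + 2*z^3 + 6*z^2 + 4*z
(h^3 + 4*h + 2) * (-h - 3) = -h^4 - 3*h^3 - 4*h^2 - 14*h - 6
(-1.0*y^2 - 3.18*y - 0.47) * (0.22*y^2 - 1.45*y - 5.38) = -0.22*y^4 + 0.7504*y^3 + 9.8876*y^2 + 17.7899*y + 2.5286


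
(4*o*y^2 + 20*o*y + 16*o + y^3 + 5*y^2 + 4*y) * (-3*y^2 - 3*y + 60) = -12*o*y^4 - 72*o*y^3 + 132*o*y^2 + 1152*o*y + 960*o - 3*y^5 - 18*y^4 + 33*y^3 + 288*y^2 + 240*y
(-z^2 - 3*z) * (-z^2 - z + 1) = z^4 + 4*z^3 + 2*z^2 - 3*z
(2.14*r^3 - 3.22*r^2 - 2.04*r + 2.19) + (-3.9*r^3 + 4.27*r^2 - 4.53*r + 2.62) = -1.76*r^3 + 1.05*r^2 - 6.57*r + 4.81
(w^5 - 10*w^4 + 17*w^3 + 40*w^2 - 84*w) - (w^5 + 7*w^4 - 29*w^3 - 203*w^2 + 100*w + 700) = -17*w^4 + 46*w^3 + 243*w^2 - 184*w - 700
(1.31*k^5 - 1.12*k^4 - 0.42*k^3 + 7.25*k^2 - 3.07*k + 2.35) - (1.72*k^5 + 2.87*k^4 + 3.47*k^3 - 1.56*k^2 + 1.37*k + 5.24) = -0.41*k^5 - 3.99*k^4 - 3.89*k^3 + 8.81*k^2 - 4.44*k - 2.89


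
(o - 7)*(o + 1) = o^2 - 6*o - 7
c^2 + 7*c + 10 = (c + 2)*(c + 5)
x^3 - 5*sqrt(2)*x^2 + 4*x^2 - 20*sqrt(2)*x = x*(x + 4)*(x - 5*sqrt(2))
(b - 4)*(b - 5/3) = b^2 - 17*b/3 + 20/3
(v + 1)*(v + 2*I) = v^2 + v + 2*I*v + 2*I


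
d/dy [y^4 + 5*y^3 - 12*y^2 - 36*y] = 4*y^3 + 15*y^2 - 24*y - 36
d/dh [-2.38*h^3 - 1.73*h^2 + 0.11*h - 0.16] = -7.14*h^2 - 3.46*h + 0.11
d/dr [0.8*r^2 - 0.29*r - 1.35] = 1.6*r - 0.29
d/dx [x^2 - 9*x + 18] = 2*x - 9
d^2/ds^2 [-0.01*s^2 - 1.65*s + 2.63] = -0.0200000000000000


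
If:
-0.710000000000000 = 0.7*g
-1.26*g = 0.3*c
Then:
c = 4.26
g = -1.01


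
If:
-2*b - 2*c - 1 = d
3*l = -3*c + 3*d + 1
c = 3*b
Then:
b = -l/11 - 2/33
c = -3*l/11 - 2/11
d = 8*l/11 - 17/33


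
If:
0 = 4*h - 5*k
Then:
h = 5*k/4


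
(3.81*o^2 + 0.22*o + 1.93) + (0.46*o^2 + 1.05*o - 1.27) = 4.27*o^2 + 1.27*o + 0.66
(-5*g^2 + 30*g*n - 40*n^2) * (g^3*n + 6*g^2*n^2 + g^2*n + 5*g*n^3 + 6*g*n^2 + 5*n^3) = -5*g^5*n - 5*g^4*n + 115*g^3*n^3 - 90*g^2*n^4 + 115*g^2*n^3 - 200*g*n^5 - 90*g*n^4 - 200*n^5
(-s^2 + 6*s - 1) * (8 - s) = s^3 - 14*s^2 + 49*s - 8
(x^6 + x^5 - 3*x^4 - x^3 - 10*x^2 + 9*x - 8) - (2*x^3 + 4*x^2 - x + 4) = x^6 + x^5 - 3*x^4 - 3*x^3 - 14*x^2 + 10*x - 12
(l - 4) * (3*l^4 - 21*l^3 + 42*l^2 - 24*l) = 3*l^5 - 33*l^4 + 126*l^3 - 192*l^2 + 96*l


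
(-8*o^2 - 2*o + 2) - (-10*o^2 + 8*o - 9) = 2*o^2 - 10*o + 11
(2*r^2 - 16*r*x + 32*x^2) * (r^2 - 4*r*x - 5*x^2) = 2*r^4 - 24*r^3*x + 86*r^2*x^2 - 48*r*x^3 - 160*x^4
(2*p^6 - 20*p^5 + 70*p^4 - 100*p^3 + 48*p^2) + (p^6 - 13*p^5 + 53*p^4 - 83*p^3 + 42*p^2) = 3*p^6 - 33*p^5 + 123*p^4 - 183*p^3 + 90*p^2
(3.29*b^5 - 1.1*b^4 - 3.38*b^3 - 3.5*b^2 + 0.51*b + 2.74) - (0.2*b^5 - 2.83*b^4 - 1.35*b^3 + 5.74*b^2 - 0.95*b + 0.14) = 3.09*b^5 + 1.73*b^4 - 2.03*b^3 - 9.24*b^2 + 1.46*b + 2.6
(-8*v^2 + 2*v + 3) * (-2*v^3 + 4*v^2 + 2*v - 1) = 16*v^5 - 36*v^4 - 14*v^3 + 24*v^2 + 4*v - 3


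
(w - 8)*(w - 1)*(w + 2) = w^3 - 7*w^2 - 10*w + 16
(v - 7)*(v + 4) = v^2 - 3*v - 28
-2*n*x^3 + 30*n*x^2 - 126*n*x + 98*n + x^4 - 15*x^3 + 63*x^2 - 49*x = (-2*n + x)*(x - 7)^2*(x - 1)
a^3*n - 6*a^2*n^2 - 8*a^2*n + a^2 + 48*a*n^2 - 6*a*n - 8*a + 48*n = (a - 8)*(a - 6*n)*(a*n + 1)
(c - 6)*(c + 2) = c^2 - 4*c - 12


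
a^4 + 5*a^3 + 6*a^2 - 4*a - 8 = (a - 1)*(a + 2)^3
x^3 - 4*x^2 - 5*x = x*(x - 5)*(x + 1)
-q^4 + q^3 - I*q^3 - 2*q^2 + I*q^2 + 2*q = q*(q + 2*I)*(I*q + 1)*(I*q - I)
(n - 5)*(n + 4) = n^2 - n - 20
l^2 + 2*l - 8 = (l - 2)*(l + 4)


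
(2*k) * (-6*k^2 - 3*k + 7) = -12*k^3 - 6*k^2 + 14*k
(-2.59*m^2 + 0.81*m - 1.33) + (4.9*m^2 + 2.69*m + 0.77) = 2.31*m^2 + 3.5*m - 0.56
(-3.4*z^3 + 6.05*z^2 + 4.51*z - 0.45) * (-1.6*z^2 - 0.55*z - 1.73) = 5.44*z^5 - 7.81*z^4 - 4.6615*z^3 - 12.227*z^2 - 7.5548*z + 0.7785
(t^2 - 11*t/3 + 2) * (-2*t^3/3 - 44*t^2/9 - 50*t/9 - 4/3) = -2*t^5/3 - 22*t^4/9 + 298*t^3/27 + 250*t^2/27 - 56*t/9 - 8/3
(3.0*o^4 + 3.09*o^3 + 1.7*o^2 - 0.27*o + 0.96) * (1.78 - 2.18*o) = -6.54*o^5 - 1.3962*o^4 + 1.7942*o^3 + 3.6146*o^2 - 2.5734*o + 1.7088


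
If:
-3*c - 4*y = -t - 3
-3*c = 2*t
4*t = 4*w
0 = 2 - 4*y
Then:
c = 2/9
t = -1/3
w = -1/3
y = 1/2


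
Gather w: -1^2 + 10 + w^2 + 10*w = w^2 + 10*w + 9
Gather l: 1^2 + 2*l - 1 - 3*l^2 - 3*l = -3*l^2 - l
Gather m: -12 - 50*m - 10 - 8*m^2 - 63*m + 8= -8*m^2 - 113*m - 14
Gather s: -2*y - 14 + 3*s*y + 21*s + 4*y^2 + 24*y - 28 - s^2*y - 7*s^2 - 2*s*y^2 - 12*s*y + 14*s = s^2*(-y - 7) + s*(-2*y^2 - 9*y + 35) + 4*y^2 + 22*y - 42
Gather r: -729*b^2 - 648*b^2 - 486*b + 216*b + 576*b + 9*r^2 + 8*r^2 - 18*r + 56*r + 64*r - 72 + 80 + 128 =-1377*b^2 + 306*b + 17*r^2 + 102*r + 136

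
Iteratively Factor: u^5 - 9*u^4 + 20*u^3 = (u - 5)*(u^4 - 4*u^3) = (u - 5)*(u - 4)*(u^3) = u*(u - 5)*(u - 4)*(u^2) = u^2*(u - 5)*(u - 4)*(u)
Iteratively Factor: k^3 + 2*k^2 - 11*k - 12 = (k + 1)*(k^2 + k - 12) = (k - 3)*(k + 1)*(k + 4)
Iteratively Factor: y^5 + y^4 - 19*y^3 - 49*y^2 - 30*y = (y + 1)*(y^4 - 19*y^2 - 30*y) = (y + 1)*(y + 3)*(y^3 - 3*y^2 - 10*y) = (y + 1)*(y + 2)*(y + 3)*(y^2 - 5*y) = y*(y + 1)*(y + 2)*(y + 3)*(y - 5)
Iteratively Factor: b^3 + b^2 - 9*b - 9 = (b - 3)*(b^2 + 4*b + 3) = (b - 3)*(b + 3)*(b + 1)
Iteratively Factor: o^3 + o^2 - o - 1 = (o + 1)*(o^2 - 1) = (o - 1)*(o + 1)*(o + 1)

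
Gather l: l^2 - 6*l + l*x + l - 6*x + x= l^2 + l*(x - 5) - 5*x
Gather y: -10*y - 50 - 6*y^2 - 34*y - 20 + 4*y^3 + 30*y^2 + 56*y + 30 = 4*y^3 + 24*y^2 + 12*y - 40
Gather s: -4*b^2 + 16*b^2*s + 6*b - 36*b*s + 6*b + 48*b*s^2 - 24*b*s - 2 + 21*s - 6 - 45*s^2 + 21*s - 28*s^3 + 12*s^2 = -4*b^2 + 12*b - 28*s^3 + s^2*(48*b - 33) + s*(16*b^2 - 60*b + 42) - 8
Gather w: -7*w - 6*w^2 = -6*w^2 - 7*w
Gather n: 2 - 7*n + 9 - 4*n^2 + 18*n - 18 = -4*n^2 + 11*n - 7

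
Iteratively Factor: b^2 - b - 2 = (b - 2)*(b + 1)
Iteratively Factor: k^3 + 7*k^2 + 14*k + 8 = (k + 2)*(k^2 + 5*k + 4) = (k + 1)*(k + 2)*(k + 4)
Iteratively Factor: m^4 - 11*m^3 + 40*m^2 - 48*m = (m - 4)*(m^3 - 7*m^2 + 12*m) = m*(m - 4)*(m^2 - 7*m + 12) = m*(m - 4)^2*(m - 3)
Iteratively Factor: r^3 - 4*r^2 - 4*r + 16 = (r + 2)*(r^2 - 6*r + 8) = (r - 2)*(r + 2)*(r - 4)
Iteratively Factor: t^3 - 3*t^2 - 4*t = (t)*(t^2 - 3*t - 4) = t*(t - 4)*(t + 1)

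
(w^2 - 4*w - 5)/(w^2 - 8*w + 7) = (w^2 - 4*w - 5)/(w^2 - 8*w + 7)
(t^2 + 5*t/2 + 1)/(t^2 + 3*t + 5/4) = 2*(t + 2)/(2*t + 5)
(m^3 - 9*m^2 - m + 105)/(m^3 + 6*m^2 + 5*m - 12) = (m^2 - 12*m + 35)/(m^2 + 3*m - 4)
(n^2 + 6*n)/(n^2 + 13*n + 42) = n/(n + 7)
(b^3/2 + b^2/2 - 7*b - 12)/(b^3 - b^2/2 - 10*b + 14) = (b^3 + b^2 - 14*b - 24)/(2*b^3 - b^2 - 20*b + 28)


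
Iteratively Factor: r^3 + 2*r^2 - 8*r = (r)*(r^2 + 2*r - 8) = r*(r - 2)*(r + 4)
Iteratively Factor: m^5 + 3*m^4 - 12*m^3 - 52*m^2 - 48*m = (m + 2)*(m^4 + m^3 - 14*m^2 - 24*m) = m*(m + 2)*(m^3 + m^2 - 14*m - 24) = m*(m + 2)*(m + 3)*(m^2 - 2*m - 8) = m*(m - 4)*(m + 2)*(m + 3)*(m + 2)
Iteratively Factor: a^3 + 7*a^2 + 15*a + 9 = (a + 3)*(a^2 + 4*a + 3) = (a + 3)^2*(a + 1)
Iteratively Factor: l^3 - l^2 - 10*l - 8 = (l + 1)*(l^2 - 2*l - 8) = (l + 1)*(l + 2)*(l - 4)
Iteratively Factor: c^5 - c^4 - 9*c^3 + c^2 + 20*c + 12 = (c - 2)*(c^4 + c^3 - 7*c^2 - 13*c - 6) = (c - 2)*(c + 1)*(c^3 - 7*c - 6) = (c - 2)*(c + 1)*(c + 2)*(c^2 - 2*c - 3) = (c - 3)*(c - 2)*(c + 1)*(c + 2)*(c + 1)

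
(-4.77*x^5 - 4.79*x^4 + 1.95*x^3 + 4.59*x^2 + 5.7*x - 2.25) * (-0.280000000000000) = 1.3356*x^5 + 1.3412*x^4 - 0.546*x^3 - 1.2852*x^2 - 1.596*x + 0.63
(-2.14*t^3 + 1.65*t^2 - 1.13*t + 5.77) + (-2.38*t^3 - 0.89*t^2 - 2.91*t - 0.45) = -4.52*t^3 + 0.76*t^2 - 4.04*t + 5.32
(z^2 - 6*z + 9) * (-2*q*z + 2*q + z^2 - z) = -2*q*z^3 + 14*q*z^2 - 30*q*z + 18*q + z^4 - 7*z^3 + 15*z^2 - 9*z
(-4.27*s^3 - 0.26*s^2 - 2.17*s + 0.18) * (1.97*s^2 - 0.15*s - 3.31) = -8.4119*s^5 + 0.1283*s^4 + 9.8978*s^3 + 1.5407*s^2 + 7.1557*s - 0.5958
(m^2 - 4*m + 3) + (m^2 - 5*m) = 2*m^2 - 9*m + 3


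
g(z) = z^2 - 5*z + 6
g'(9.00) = 13.00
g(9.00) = 42.00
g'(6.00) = 7.00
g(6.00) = 12.00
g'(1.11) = -2.78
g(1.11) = 1.68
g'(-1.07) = -7.14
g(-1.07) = 12.49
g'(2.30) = -0.40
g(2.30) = -0.21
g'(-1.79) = -8.58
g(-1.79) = 18.15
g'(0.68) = -3.64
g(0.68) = 3.06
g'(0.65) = -3.70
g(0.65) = 3.17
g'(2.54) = 0.08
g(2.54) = -0.25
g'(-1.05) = -7.10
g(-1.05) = 12.35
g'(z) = 2*z - 5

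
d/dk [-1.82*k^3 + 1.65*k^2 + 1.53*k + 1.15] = -5.46*k^2 + 3.3*k + 1.53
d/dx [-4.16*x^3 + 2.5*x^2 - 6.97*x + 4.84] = -12.48*x^2 + 5.0*x - 6.97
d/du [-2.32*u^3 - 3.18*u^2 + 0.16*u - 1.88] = -6.96*u^2 - 6.36*u + 0.16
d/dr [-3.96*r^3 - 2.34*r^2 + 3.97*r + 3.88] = -11.88*r^2 - 4.68*r + 3.97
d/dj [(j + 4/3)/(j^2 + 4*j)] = (-3*j^2 - 8*j - 16)/(3*j^2*(j^2 + 8*j + 16))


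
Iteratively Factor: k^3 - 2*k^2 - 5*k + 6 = (k + 2)*(k^2 - 4*k + 3) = (k - 3)*(k + 2)*(k - 1)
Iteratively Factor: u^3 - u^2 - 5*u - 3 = (u + 1)*(u^2 - 2*u - 3) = (u - 3)*(u + 1)*(u + 1)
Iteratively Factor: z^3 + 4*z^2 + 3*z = (z + 3)*(z^2 + z) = (z + 1)*(z + 3)*(z)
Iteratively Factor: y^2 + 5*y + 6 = (y + 2)*(y + 3)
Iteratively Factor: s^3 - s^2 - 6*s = (s)*(s^2 - s - 6) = s*(s + 2)*(s - 3)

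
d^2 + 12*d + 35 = (d + 5)*(d + 7)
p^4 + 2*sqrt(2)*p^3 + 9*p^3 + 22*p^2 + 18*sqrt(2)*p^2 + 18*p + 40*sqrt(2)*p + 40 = (p + 4)*(p + 5)*(p + sqrt(2))^2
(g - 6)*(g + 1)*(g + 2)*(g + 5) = g^4 + 2*g^3 - 31*g^2 - 92*g - 60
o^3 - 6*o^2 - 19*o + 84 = (o - 7)*(o - 3)*(o + 4)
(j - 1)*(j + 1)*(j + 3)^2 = j^4 + 6*j^3 + 8*j^2 - 6*j - 9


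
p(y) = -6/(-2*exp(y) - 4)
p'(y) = -12*exp(y)/(-2*exp(y) - 4)^2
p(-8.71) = 1.50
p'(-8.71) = -0.00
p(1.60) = 0.43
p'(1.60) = -0.31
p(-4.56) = 1.49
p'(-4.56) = -0.01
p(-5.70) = 1.50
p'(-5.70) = -0.00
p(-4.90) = 1.49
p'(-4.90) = -0.01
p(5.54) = 0.01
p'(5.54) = -0.01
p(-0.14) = 1.05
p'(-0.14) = -0.32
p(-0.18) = 1.06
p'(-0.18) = -0.31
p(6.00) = 0.01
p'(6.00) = -0.00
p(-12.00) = 1.50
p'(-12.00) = 0.00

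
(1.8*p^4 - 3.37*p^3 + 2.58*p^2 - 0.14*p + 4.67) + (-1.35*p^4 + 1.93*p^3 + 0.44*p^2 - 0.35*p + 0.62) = 0.45*p^4 - 1.44*p^3 + 3.02*p^2 - 0.49*p + 5.29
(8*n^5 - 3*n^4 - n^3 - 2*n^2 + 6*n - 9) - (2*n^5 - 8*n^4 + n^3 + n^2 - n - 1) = 6*n^5 + 5*n^4 - 2*n^3 - 3*n^2 + 7*n - 8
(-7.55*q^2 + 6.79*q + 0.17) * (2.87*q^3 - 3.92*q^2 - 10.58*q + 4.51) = -21.6685*q^5 + 49.0833*q^4 + 53.7501*q^3 - 106.5551*q^2 + 28.8243*q + 0.7667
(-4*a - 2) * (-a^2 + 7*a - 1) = 4*a^3 - 26*a^2 - 10*a + 2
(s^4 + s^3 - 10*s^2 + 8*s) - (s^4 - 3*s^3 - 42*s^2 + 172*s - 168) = 4*s^3 + 32*s^2 - 164*s + 168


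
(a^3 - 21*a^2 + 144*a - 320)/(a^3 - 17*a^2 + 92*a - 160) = (a - 8)/(a - 4)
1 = 1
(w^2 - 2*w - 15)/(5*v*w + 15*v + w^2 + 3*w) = (w - 5)/(5*v + w)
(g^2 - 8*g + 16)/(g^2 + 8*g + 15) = (g^2 - 8*g + 16)/(g^2 + 8*g + 15)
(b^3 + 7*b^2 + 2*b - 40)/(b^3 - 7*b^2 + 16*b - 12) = (b^2 + 9*b + 20)/(b^2 - 5*b + 6)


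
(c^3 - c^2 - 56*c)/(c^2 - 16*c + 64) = c*(c + 7)/(c - 8)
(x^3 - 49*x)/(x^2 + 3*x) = (x^2 - 49)/(x + 3)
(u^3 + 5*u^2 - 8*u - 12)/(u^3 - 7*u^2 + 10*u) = (u^2 + 7*u + 6)/(u*(u - 5))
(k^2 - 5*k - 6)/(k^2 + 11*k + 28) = (k^2 - 5*k - 6)/(k^2 + 11*k + 28)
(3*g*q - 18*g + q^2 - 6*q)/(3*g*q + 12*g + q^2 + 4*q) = (q - 6)/(q + 4)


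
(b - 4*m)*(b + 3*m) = b^2 - b*m - 12*m^2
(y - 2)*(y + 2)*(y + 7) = y^3 + 7*y^2 - 4*y - 28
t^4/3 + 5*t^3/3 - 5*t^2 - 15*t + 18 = (t/3 + 1)*(t - 3)*(t - 1)*(t + 6)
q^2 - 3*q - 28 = (q - 7)*(q + 4)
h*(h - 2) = h^2 - 2*h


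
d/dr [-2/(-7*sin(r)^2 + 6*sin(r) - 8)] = 4*(3 - 7*sin(r))*cos(r)/(7*sin(r)^2 - 6*sin(r) + 8)^2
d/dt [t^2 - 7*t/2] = 2*t - 7/2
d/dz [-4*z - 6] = -4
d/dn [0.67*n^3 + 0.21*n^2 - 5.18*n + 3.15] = 2.01*n^2 + 0.42*n - 5.18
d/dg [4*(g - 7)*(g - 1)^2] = 12*(g - 5)*(g - 1)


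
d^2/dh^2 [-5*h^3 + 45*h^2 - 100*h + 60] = 90 - 30*h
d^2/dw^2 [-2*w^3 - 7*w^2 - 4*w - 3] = -12*w - 14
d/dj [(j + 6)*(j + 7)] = 2*j + 13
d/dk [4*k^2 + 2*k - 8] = 8*k + 2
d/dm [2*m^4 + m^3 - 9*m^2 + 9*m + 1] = 8*m^3 + 3*m^2 - 18*m + 9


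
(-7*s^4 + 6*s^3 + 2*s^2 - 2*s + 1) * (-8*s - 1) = 56*s^5 - 41*s^4 - 22*s^3 + 14*s^2 - 6*s - 1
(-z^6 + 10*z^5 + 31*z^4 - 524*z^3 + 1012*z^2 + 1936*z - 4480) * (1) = -z^6 + 10*z^5 + 31*z^4 - 524*z^3 + 1012*z^2 + 1936*z - 4480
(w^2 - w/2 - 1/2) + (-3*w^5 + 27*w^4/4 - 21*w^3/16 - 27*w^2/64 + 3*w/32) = -3*w^5 + 27*w^4/4 - 21*w^3/16 + 37*w^2/64 - 13*w/32 - 1/2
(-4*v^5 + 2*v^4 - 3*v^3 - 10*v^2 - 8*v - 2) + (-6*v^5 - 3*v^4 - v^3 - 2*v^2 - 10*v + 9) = -10*v^5 - v^4 - 4*v^3 - 12*v^2 - 18*v + 7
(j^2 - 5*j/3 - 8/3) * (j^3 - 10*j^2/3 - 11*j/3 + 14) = j^5 - 5*j^4 - 7*j^3/9 + 29*j^2 - 122*j/9 - 112/3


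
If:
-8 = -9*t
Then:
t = 8/9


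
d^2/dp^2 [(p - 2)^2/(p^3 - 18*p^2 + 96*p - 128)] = 2*(p + 10)/(p^4 - 32*p^3 + 384*p^2 - 2048*p + 4096)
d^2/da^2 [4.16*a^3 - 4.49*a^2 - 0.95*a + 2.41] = 24.96*a - 8.98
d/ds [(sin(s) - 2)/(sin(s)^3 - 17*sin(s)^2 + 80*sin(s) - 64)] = (7*sin(s) + cos(2*s) - 13)*cos(s)/((sin(s) - 8)^3*(sin(s) - 1)^2)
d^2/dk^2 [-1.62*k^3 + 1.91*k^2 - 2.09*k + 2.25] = 3.82 - 9.72*k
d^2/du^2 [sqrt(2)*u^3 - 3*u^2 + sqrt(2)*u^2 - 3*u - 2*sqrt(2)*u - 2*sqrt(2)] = 6*sqrt(2)*u - 6 + 2*sqrt(2)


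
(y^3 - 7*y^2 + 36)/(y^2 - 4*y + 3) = (y^2 - 4*y - 12)/(y - 1)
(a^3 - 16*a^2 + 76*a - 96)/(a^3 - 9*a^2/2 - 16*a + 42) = 2*(a - 8)/(2*a + 7)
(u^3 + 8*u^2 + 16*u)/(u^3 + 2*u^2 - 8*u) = (u + 4)/(u - 2)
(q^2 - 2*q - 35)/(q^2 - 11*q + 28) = (q + 5)/(q - 4)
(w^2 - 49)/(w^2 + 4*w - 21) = (w - 7)/(w - 3)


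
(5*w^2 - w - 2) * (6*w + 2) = 30*w^3 + 4*w^2 - 14*w - 4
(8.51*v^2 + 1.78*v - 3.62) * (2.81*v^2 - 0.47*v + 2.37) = 23.9131*v^4 + 1.0021*v^3 + 9.1599*v^2 + 5.92*v - 8.5794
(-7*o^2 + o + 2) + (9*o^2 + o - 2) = 2*o^2 + 2*o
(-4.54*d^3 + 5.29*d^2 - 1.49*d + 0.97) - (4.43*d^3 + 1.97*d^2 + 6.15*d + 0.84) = -8.97*d^3 + 3.32*d^2 - 7.64*d + 0.13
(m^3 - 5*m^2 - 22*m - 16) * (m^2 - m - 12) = m^5 - 6*m^4 - 29*m^3 + 66*m^2 + 280*m + 192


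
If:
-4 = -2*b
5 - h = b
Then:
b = 2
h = 3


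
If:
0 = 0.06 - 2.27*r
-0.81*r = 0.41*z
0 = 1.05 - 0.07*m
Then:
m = 15.00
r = 0.03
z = -0.05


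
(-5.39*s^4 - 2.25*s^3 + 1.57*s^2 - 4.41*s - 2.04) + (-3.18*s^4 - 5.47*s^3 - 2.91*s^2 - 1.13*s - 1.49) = -8.57*s^4 - 7.72*s^3 - 1.34*s^2 - 5.54*s - 3.53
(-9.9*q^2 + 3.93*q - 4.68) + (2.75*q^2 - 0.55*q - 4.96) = -7.15*q^2 + 3.38*q - 9.64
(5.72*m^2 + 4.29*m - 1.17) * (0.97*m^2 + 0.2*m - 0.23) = 5.5484*m^4 + 5.3053*m^3 - 1.5925*m^2 - 1.2207*m + 0.2691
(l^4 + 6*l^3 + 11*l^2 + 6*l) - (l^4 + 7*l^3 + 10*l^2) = -l^3 + l^2 + 6*l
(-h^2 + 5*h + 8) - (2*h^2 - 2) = -3*h^2 + 5*h + 10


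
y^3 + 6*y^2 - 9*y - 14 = (y - 2)*(y + 1)*(y + 7)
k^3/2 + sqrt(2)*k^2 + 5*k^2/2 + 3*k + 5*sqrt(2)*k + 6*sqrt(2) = (k/2 + sqrt(2))*(k + 2)*(k + 3)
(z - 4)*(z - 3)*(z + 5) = z^3 - 2*z^2 - 23*z + 60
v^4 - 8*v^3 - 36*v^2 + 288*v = v*(v - 8)*(v - 6)*(v + 6)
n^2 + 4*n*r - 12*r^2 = (n - 2*r)*(n + 6*r)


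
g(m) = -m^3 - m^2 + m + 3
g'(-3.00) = -20.00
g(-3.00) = 18.00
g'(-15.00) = -644.00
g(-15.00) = 3138.00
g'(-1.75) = -4.69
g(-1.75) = 3.55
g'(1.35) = -7.17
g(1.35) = 0.07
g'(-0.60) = 1.12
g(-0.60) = 2.26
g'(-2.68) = -15.19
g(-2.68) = 12.39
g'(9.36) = -280.55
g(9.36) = -895.28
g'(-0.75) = 0.81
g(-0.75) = 2.11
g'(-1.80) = -5.12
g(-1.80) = 3.79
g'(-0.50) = 1.25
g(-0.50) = 2.38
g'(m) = -3*m^2 - 2*m + 1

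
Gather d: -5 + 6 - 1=0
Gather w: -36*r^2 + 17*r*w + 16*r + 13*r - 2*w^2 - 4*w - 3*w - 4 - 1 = -36*r^2 + 29*r - 2*w^2 + w*(17*r - 7) - 5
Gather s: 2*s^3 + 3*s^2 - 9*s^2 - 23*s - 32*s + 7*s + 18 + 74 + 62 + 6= 2*s^3 - 6*s^2 - 48*s + 160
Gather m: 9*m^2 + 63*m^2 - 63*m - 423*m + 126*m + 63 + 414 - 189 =72*m^2 - 360*m + 288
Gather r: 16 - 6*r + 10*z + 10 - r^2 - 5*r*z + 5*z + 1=-r^2 + r*(-5*z - 6) + 15*z + 27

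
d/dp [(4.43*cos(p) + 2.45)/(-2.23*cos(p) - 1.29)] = 0.251199999999999*sin(p)/(2.23*cos(p) + 1.29)^2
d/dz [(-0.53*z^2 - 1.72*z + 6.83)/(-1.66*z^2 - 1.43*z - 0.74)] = (-2.0973*z^2 + 23.46*z + 11.0397)/(2.7556*z^4 + 4.7476*z^3 + 4.5017*z^2 + 2.1164*z + 0.5476)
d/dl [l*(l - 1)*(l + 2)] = 3*l^2 + 2*l - 2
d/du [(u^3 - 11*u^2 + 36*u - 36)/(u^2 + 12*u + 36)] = (u^3 + 18*u^2 - 168*u + 288)/(u^3 + 18*u^2 + 108*u + 216)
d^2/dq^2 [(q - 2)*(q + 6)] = 2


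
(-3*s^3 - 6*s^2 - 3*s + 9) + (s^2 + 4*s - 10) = -3*s^3 - 5*s^2 + s - 1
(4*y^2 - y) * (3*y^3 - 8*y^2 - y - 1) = 12*y^5 - 35*y^4 + 4*y^3 - 3*y^2 + y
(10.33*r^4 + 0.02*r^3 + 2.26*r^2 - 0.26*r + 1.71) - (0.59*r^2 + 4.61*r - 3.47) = 10.33*r^4 + 0.02*r^3 + 1.67*r^2 - 4.87*r + 5.18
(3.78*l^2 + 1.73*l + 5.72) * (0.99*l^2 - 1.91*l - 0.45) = 3.7422*l^4 - 5.5071*l^3 + 0.6575*l^2 - 11.7037*l - 2.574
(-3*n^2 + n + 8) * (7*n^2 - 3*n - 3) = -21*n^4 + 16*n^3 + 62*n^2 - 27*n - 24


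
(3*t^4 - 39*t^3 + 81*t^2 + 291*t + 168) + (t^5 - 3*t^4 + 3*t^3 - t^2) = t^5 - 36*t^3 + 80*t^2 + 291*t + 168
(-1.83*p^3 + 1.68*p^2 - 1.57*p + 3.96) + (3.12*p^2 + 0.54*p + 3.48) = -1.83*p^3 + 4.8*p^2 - 1.03*p + 7.44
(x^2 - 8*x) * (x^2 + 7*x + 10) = x^4 - x^3 - 46*x^2 - 80*x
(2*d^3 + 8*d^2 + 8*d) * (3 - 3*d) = -6*d^4 - 18*d^3 + 24*d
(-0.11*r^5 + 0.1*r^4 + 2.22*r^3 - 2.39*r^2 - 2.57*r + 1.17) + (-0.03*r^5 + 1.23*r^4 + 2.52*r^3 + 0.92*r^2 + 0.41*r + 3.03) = -0.14*r^5 + 1.33*r^4 + 4.74*r^3 - 1.47*r^2 - 2.16*r + 4.2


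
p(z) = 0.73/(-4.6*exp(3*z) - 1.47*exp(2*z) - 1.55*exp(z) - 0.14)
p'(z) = 0.73*(13.8*exp(3*z) + 2.94*exp(2*z) + 1.55*exp(z))/(-4.6*exp(3*z) - 1.47*exp(2*z) - 1.55*exp(z) - 0.14)^2 = (10.074*exp(2*z) + 2.1462*exp(z) + 1.1315)*exp(z)/(4.6*exp(3*z) + 1.47*exp(2*z) + 1.55*exp(z) + 0.14)^2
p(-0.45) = -0.25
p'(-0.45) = 0.49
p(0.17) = -0.06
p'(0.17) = 0.15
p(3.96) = -0.00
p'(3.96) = 0.00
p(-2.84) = -3.09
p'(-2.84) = 1.35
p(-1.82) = -1.62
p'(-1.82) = 1.40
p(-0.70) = -0.40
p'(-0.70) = 0.69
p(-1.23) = -0.88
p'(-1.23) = 1.10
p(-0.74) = -0.43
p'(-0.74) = 0.72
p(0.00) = -0.09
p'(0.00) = 0.22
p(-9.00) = -5.21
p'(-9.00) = 0.01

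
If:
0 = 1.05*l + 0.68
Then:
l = -0.65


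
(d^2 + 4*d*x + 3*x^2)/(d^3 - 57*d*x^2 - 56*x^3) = (-d - 3*x)/(-d^2 + d*x + 56*x^2)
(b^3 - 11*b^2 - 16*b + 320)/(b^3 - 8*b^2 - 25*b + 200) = (b - 8)/(b - 5)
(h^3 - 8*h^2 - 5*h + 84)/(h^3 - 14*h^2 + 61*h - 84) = (h + 3)/(h - 3)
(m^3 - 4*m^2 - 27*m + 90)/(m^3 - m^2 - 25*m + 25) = (m^2 - 9*m + 18)/(m^2 - 6*m + 5)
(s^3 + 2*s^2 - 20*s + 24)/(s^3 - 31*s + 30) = (s^2 - 4*s + 4)/(s^2 - 6*s + 5)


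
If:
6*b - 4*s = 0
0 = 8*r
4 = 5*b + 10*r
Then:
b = 4/5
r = 0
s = 6/5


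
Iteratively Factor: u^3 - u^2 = (u)*(u^2 - u) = u^2*(u - 1)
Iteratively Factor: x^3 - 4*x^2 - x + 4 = (x - 4)*(x^2 - 1) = (x - 4)*(x + 1)*(x - 1)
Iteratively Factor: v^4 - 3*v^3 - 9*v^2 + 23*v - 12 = (v + 3)*(v^3 - 6*v^2 + 9*v - 4) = (v - 1)*(v + 3)*(v^2 - 5*v + 4) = (v - 1)^2*(v + 3)*(v - 4)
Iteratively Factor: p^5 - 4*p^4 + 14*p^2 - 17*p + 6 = (p - 1)*(p^4 - 3*p^3 - 3*p^2 + 11*p - 6) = (p - 3)*(p - 1)*(p^3 - 3*p + 2) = (p - 3)*(p - 1)^2*(p^2 + p - 2) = (p - 3)*(p - 1)^2*(p + 2)*(p - 1)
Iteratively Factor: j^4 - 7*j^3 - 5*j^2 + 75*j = (j + 3)*(j^3 - 10*j^2 + 25*j) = (j - 5)*(j + 3)*(j^2 - 5*j) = (j - 5)^2*(j + 3)*(j)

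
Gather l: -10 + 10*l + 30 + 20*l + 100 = 30*l + 120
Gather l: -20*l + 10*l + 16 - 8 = 8 - 10*l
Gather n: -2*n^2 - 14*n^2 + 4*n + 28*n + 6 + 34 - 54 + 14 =-16*n^2 + 32*n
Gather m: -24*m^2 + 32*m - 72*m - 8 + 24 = -24*m^2 - 40*m + 16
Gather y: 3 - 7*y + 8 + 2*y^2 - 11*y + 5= 2*y^2 - 18*y + 16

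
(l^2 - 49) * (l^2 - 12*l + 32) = l^4 - 12*l^3 - 17*l^2 + 588*l - 1568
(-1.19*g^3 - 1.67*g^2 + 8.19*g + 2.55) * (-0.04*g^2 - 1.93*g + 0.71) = 0.0476*g^5 + 2.3635*g^4 + 2.0506*g^3 - 17.0944*g^2 + 0.893400000000001*g + 1.8105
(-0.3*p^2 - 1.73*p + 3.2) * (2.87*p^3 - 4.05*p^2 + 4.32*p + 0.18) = -0.861*p^5 - 3.7501*p^4 + 14.8945*p^3 - 20.4876*p^2 + 13.5126*p + 0.576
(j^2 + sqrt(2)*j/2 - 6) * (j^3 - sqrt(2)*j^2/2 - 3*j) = j^5 - 19*j^3/2 + 3*sqrt(2)*j^2/2 + 18*j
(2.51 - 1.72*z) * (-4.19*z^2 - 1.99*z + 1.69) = 7.2068*z^3 - 7.0941*z^2 - 7.9017*z + 4.2419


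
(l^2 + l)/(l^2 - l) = (l + 1)/(l - 1)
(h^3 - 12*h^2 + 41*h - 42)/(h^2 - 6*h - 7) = (h^2 - 5*h + 6)/(h + 1)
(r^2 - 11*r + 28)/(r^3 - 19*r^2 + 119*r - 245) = (r - 4)/(r^2 - 12*r + 35)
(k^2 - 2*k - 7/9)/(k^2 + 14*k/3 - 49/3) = (k + 1/3)/(k + 7)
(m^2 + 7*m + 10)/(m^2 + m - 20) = (m + 2)/(m - 4)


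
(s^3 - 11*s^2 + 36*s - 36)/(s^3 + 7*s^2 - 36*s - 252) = (s^2 - 5*s + 6)/(s^2 + 13*s + 42)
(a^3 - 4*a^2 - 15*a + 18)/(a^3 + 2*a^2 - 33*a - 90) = (a - 1)/(a + 5)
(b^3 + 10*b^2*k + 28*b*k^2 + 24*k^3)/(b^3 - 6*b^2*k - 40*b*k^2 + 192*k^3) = (b^2 + 4*b*k + 4*k^2)/(b^2 - 12*b*k + 32*k^2)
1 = 1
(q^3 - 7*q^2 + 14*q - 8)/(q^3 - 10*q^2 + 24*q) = (q^2 - 3*q + 2)/(q*(q - 6))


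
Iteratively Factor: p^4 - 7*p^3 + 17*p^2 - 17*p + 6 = (p - 3)*(p^3 - 4*p^2 + 5*p - 2) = (p - 3)*(p - 1)*(p^2 - 3*p + 2) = (p - 3)*(p - 2)*(p - 1)*(p - 1)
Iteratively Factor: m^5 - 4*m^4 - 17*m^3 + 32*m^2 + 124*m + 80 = (m - 5)*(m^4 + m^3 - 12*m^2 - 28*m - 16) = (m - 5)*(m + 2)*(m^3 - m^2 - 10*m - 8) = (m - 5)*(m + 1)*(m + 2)*(m^2 - 2*m - 8) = (m - 5)*(m - 4)*(m + 1)*(m + 2)*(m + 2)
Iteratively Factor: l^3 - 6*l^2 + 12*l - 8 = (l - 2)*(l^2 - 4*l + 4) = (l - 2)^2*(l - 2)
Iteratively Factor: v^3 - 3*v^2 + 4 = (v - 2)*(v^2 - v - 2) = (v - 2)*(v + 1)*(v - 2)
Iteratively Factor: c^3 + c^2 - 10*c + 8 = (c - 2)*(c^2 + 3*c - 4) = (c - 2)*(c + 4)*(c - 1)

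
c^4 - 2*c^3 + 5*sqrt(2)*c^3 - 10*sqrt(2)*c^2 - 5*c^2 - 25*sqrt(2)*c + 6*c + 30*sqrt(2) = (c - 3)*(c - 1)*(c + 2)*(c + 5*sqrt(2))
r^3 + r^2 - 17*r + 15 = (r - 3)*(r - 1)*(r + 5)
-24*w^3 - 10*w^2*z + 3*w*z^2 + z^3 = (-3*w + z)*(2*w + z)*(4*w + z)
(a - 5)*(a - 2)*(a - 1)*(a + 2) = a^4 - 6*a^3 + a^2 + 24*a - 20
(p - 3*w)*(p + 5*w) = p^2 + 2*p*w - 15*w^2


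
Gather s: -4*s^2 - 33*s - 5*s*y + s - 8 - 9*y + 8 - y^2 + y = -4*s^2 + s*(-5*y - 32) - y^2 - 8*y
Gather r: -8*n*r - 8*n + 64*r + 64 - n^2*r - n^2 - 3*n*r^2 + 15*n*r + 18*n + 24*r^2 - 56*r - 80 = -n^2 + 10*n + r^2*(24 - 3*n) + r*(-n^2 + 7*n + 8) - 16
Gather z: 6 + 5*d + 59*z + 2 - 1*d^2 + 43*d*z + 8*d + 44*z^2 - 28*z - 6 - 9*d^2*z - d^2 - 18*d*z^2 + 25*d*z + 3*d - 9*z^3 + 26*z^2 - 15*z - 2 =-2*d^2 + 16*d - 9*z^3 + z^2*(70 - 18*d) + z*(-9*d^2 + 68*d + 16)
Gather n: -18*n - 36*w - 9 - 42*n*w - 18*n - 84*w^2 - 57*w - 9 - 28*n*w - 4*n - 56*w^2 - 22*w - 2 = n*(-70*w - 40) - 140*w^2 - 115*w - 20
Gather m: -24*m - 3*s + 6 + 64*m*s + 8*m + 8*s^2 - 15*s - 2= m*(64*s - 16) + 8*s^2 - 18*s + 4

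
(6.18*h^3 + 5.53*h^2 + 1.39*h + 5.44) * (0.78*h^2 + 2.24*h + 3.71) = 4.8204*h^5 + 18.1566*h^4 + 36.3992*h^3 + 27.8731*h^2 + 17.3425*h + 20.1824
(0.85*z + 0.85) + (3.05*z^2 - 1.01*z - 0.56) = 3.05*z^2 - 0.16*z + 0.29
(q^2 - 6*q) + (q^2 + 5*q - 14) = 2*q^2 - q - 14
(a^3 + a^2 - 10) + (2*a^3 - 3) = 3*a^3 + a^2 - 13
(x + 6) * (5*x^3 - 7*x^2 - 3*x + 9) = 5*x^4 + 23*x^3 - 45*x^2 - 9*x + 54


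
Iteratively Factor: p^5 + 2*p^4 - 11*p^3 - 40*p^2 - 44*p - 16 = (p + 1)*(p^4 + p^3 - 12*p^2 - 28*p - 16) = (p - 4)*(p + 1)*(p^3 + 5*p^2 + 8*p + 4) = (p - 4)*(p + 1)*(p + 2)*(p^2 + 3*p + 2) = (p - 4)*(p + 1)^2*(p + 2)*(p + 2)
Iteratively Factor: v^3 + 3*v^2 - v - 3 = (v - 1)*(v^2 + 4*v + 3) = (v - 1)*(v + 1)*(v + 3)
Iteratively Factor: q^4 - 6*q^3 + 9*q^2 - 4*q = (q - 1)*(q^3 - 5*q^2 + 4*q) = (q - 1)^2*(q^2 - 4*q) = q*(q - 1)^2*(q - 4)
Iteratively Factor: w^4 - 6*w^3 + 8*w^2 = (w - 4)*(w^3 - 2*w^2) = w*(w - 4)*(w^2 - 2*w) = w*(w - 4)*(w - 2)*(w)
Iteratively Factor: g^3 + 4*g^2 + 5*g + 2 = (g + 2)*(g^2 + 2*g + 1) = (g + 1)*(g + 2)*(g + 1)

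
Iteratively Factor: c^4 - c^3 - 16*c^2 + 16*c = (c - 4)*(c^3 + 3*c^2 - 4*c) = (c - 4)*(c + 4)*(c^2 - c) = c*(c - 4)*(c + 4)*(c - 1)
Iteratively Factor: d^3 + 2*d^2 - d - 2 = (d + 2)*(d^2 - 1) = (d + 1)*(d + 2)*(d - 1)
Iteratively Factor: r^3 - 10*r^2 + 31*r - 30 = (r - 2)*(r^2 - 8*r + 15) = (r - 3)*(r - 2)*(r - 5)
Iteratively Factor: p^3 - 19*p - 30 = (p - 5)*(p^2 + 5*p + 6) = (p - 5)*(p + 3)*(p + 2)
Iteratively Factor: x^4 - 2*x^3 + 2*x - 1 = (x - 1)*(x^3 - x^2 - x + 1) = (x - 1)^2*(x^2 - 1) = (x - 1)^2*(x + 1)*(x - 1)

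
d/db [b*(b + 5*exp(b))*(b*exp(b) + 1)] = b*(b + 1)*(b + 5*exp(b))*exp(b) + b*(b*exp(b) + 1)*(5*exp(b) + 1) + (b + 5*exp(b))*(b*exp(b) + 1)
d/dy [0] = 0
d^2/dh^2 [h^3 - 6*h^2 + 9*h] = 6*h - 12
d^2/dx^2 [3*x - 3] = 0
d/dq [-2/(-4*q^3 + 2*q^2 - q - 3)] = 2*(-12*q^2 + 4*q - 1)/(4*q^3 - 2*q^2 + q + 3)^2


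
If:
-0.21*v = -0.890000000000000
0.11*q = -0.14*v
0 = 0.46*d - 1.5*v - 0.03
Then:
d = 13.89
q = -5.39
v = 4.24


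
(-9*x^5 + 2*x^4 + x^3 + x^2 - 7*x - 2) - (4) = -9*x^5 + 2*x^4 + x^3 + x^2 - 7*x - 6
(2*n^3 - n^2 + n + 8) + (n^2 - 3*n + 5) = 2*n^3 - 2*n + 13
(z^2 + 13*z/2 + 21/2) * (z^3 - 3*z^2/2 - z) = z^5 + 5*z^4 - z^3/4 - 89*z^2/4 - 21*z/2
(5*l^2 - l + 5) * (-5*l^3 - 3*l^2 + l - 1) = -25*l^5 - 10*l^4 - 17*l^3 - 21*l^2 + 6*l - 5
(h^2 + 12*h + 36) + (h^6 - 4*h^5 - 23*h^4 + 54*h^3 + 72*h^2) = h^6 - 4*h^5 - 23*h^4 + 54*h^3 + 73*h^2 + 12*h + 36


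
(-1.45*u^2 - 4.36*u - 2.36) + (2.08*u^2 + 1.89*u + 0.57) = 0.63*u^2 - 2.47*u - 1.79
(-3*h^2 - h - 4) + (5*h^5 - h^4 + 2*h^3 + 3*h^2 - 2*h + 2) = 5*h^5 - h^4 + 2*h^3 - 3*h - 2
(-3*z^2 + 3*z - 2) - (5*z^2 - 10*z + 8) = -8*z^2 + 13*z - 10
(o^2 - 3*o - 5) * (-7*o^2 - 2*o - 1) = -7*o^4 + 19*o^3 + 40*o^2 + 13*o + 5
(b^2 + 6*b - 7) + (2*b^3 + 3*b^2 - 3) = 2*b^3 + 4*b^2 + 6*b - 10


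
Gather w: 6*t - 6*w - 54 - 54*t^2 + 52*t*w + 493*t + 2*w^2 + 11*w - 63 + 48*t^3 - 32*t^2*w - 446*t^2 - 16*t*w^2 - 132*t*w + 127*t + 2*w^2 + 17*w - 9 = 48*t^3 - 500*t^2 + 626*t + w^2*(4 - 16*t) + w*(-32*t^2 - 80*t + 22) - 126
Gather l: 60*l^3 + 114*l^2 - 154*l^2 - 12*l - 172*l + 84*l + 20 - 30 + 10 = 60*l^3 - 40*l^2 - 100*l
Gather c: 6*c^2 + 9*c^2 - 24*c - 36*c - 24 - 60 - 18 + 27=15*c^2 - 60*c - 75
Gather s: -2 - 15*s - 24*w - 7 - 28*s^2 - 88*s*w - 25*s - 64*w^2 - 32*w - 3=-28*s^2 + s*(-88*w - 40) - 64*w^2 - 56*w - 12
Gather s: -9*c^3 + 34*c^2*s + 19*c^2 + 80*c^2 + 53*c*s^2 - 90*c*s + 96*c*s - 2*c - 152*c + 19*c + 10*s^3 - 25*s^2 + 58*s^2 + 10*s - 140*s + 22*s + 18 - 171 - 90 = -9*c^3 + 99*c^2 - 135*c + 10*s^3 + s^2*(53*c + 33) + s*(34*c^2 + 6*c - 108) - 243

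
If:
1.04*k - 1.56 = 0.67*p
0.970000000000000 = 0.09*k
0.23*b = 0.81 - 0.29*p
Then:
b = -14.64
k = 10.78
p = 14.40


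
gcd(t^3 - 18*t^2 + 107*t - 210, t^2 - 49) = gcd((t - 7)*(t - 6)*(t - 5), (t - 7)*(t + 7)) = t - 7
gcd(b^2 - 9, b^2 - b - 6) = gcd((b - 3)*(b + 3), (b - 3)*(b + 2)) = b - 3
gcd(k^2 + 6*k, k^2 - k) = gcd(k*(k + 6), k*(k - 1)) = k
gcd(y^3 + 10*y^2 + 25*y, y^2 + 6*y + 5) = y + 5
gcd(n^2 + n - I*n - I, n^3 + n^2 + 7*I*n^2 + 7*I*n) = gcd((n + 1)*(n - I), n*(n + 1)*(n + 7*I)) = n + 1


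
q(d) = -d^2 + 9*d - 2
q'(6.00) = -3.00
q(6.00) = 16.00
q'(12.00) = -15.00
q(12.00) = -38.00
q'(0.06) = 8.88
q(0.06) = -1.46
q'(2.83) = 3.34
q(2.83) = 15.46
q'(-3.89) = 16.78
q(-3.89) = -52.14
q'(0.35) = 8.30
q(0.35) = 1.03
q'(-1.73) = 12.46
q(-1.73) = -20.56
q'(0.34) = 8.32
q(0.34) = 0.94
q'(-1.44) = 11.88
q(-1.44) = -17.03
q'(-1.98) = 12.96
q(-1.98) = -23.74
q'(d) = 9 - 2*d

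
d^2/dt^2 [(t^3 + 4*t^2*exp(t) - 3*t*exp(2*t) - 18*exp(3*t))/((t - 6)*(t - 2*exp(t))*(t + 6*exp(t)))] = 6*(6*t^4*exp(2*t) + 27*t^3*exp(3*t) - 84*t^3*exp(2*t) + 2*t^3 + 54*t^2*exp(4*t) - 378*t^2*exp(3*t) + 333*t^2*exp(2*t) + 36*t^2*exp(t) - 756*t*exp(4*t) + 1350*t*exp(3*t) - 54*t*exp(2*t) + 2700*exp(4*t) + 324*exp(3*t) + 108*exp(2*t))/(t^6 + 18*t^5*exp(t) - 18*t^5 + 108*t^4*exp(2*t) - 324*t^4*exp(t) + 108*t^4 + 216*t^3*exp(3*t) - 1944*t^3*exp(2*t) + 1944*t^3*exp(t) - 216*t^3 - 3888*t^2*exp(3*t) + 11664*t^2*exp(2*t) - 3888*t^2*exp(t) + 23328*t*exp(3*t) - 23328*t*exp(2*t) - 46656*exp(3*t))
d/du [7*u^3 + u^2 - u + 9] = 21*u^2 + 2*u - 1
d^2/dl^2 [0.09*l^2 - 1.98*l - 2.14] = 0.180000000000000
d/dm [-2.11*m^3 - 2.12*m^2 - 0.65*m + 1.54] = -6.33*m^2 - 4.24*m - 0.65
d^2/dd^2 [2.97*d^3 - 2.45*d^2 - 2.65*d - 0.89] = 17.82*d - 4.9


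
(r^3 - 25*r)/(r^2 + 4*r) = (r^2 - 25)/(r + 4)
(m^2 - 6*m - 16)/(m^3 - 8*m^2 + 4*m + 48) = (m - 8)/(m^2 - 10*m + 24)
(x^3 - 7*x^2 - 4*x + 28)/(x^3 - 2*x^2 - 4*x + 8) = (x - 7)/(x - 2)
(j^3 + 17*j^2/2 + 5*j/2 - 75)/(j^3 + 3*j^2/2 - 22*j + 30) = (j + 5)/(j - 2)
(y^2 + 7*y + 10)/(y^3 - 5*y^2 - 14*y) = (y + 5)/(y*(y - 7))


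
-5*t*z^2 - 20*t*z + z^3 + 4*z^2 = z*(-5*t + z)*(z + 4)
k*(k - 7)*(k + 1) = k^3 - 6*k^2 - 7*k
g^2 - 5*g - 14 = (g - 7)*(g + 2)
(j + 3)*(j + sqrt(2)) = j^2 + sqrt(2)*j + 3*j + 3*sqrt(2)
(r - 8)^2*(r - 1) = r^3 - 17*r^2 + 80*r - 64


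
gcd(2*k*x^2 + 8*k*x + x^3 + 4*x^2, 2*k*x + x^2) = 2*k*x + x^2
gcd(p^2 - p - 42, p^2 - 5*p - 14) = p - 7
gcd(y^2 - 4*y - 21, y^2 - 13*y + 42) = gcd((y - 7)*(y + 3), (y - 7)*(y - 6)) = y - 7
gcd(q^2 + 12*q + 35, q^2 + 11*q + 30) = q + 5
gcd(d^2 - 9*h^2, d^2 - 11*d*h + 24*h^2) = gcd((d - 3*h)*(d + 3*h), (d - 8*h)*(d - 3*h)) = d - 3*h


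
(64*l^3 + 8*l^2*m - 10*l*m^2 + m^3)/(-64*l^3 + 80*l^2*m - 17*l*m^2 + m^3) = (-8*l^2 - 2*l*m + m^2)/(8*l^2 - 9*l*m + m^2)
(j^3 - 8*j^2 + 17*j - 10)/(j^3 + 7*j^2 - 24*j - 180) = (j^2 - 3*j + 2)/(j^2 + 12*j + 36)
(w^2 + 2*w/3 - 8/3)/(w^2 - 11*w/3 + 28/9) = 3*(w + 2)/(3*w - 7)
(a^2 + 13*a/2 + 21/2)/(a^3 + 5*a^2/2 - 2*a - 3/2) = (2*a + 7)/(2*a^2 - a - 1)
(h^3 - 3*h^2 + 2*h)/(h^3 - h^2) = (h - 2)/h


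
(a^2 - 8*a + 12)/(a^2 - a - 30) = (a - 2)/(a + 5)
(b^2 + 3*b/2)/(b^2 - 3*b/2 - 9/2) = b/(b - 3)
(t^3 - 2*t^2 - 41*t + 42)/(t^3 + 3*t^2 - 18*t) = (t^2 - 8*t + 7)/(t*(t - 3))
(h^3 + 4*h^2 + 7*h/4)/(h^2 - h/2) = (4*h^2 + 16*h + 7)/(2*(2*h - 1))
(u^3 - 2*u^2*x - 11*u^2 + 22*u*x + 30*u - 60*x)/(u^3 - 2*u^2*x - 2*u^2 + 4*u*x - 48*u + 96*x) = (u^2 - 11*u + 30)/(u^2 - 2*u - 48)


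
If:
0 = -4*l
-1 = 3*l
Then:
No Solution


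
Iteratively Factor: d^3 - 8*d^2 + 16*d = (d)*(d^2 - 8*d + 16) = d*(d - 4)*(d - 4)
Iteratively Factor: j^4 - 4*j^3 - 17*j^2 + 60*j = (j)*(j^3 - 4*j^2 - 17*j + 60) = j*(j + 4)*(j^2 - 8*j + 15) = j*(j - 3)*(j + 4)*(j - 5)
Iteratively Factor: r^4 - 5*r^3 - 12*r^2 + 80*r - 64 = (r + 4)*(r^3 - 9*r^2 + 24*r - 16) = (r - 1)*(r + 4)*(r^2 - 8*r + 16) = (r - 4)*(r - 1)*(r + 4)*(r - 4)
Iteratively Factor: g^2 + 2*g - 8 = (g + 4)*(g - 2)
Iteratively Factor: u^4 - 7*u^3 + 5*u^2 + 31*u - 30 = (u - 3)*(u^3 - 4*u^2 - 7*u + 10) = (u - 5)*(u - 3)*(u^2 + u - 2) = (u - 5)*(u - 3)*(u + 2)*(u - 1)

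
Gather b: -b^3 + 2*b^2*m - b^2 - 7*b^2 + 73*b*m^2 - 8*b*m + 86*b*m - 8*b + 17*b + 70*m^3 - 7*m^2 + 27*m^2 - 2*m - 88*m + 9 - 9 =-b^3 + b^2*(2*m - 8) + b*(73*m^2 + 78*m + 9) + 70*m^3 + 20*m^2 - 90*m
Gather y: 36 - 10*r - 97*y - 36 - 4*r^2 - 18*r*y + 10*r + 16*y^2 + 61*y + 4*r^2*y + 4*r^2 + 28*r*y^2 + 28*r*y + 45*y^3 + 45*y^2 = 45*y^3 + y^2*(28*r + 61) + y*(4*r^2 + 10*r - 36)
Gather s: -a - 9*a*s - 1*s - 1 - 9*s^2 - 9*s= -a - 9*s^2 + s*(-9*a - 10) - 1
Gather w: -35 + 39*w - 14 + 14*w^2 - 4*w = 14*w^2 + 35*w - 49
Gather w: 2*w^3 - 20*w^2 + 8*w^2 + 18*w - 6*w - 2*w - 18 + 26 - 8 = 2*w^3 - 12*w^2 + 10*w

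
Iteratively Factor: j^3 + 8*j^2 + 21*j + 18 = (j + 3)*(j^2 + 5*j + 6) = (j + 2)*(j + 3)*(j + 3)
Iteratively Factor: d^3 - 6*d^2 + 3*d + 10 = (d + 1)*(d^2 - 7*d + 10) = (d - 5)*(d + 1)*(d - 2)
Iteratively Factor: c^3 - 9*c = (c - 3)*(c^2 + 3*c) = (c - 3)*(c + 3)*(c)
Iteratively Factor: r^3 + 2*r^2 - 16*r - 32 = (r - 4)*(r^2 + 6*r + 8) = (r - 4)*(r + 2)*(r + 4)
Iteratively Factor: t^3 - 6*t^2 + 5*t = (t - 5)*(t^2 - t) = t*(t - 5)*(t - 1)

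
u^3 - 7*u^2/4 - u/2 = u*(u - 2)*(u + 1/4)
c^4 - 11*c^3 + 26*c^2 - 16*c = c*(c - 8)*(c - 2)*(c - 1)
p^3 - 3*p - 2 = (p - 2)*(p + 1)^2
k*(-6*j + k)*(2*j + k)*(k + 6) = -12*j^2*k^2 - 72*j^2*k - 4*j*k^3 - 24*j*k^2 + k^4 + 6*k^3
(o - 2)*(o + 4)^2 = o^3 + 6*o^2 - 32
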